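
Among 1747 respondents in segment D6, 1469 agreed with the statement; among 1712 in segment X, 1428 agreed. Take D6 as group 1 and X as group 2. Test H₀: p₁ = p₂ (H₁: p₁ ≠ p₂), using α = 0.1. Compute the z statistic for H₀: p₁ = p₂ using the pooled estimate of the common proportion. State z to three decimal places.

z = 0.539

p̂₁ = 1469/1747 ≈ 0.84087, p̂₂ = 1428/1712 ≈ 0.83411.
Pooled p̂ = (1469+1428)/(1747+1712) = 2897/3459 = 0.83753.
SE = √(p̂(1−p̂)(1/n₁+1/n₂)) = √(0.83753·0.16247·0.00115652) = √(0.000157376) = 0.01254.
z = (0.84087 − 0.83411)/0.01254 = 0.00676/0.01254 = 0.539.
Two-sided p-value ≈ 2·Φ(−0.539) = 0.5901, so at α = 0.1 we fail to reject H₀.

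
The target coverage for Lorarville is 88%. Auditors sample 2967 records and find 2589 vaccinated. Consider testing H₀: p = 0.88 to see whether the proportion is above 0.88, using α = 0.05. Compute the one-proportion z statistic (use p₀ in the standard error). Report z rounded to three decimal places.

p̂ = 2589/2967 = 0.872599.
Standard error under H₀: √(0.88×0.12/2967) = 0.005966.
z = (0.872599 − 0.88)/0.005966 = -0.007401/0.005966 = -1.241.
p-value = P(Z > -1.241) ≈ 0.8926, so at α = 0.05 we fail to reject H₀.

z = -1.241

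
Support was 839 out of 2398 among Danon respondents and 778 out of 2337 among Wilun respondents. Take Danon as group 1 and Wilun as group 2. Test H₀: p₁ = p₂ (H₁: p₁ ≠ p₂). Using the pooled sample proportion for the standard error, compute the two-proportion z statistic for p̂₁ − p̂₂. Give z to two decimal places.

z = 1.23

p̂₁ = 839/2398 = 0.3499, p̂₂ = 778/2337 = 0.3329.
Pooled p̂ = (839+778)/(2398+2337) = 1617/4735 = 0.3415.
SE = √(p̂(1−p̂)(1/n₁+1/n₂)) = √(0.3415·0.6585·0.000844913) = √(0.000190002) = 0.0138.
z = (0.3499 − 0.3329)/0.0138 = 0.0170/0.0138 = 1.23.
Two-sided p-value ≈ 2·Φ(−1.231) = 0.2183.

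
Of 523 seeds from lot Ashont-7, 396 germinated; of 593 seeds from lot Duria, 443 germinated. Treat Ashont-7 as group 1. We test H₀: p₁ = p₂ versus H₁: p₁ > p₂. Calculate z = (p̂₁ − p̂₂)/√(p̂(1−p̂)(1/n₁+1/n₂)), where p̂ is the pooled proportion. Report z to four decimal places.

z = 0.3906

p̂₁ = 396/523 = 0.757170, p̂₂ = 443/593 = 0.747049.
Pooled p̂ = (396+443)/(523+593) = 839/1116 = 0.751792.
SE = √(p̂(1−p̂)(1/n₁+1/n₂)) = √(0.751792·0.248208·0.00359839) = √(0.000671462) = 0.025913.
z = (0.757170 − 0.747049)/0.025913 = 0.010121/0.025913 = 0.3906.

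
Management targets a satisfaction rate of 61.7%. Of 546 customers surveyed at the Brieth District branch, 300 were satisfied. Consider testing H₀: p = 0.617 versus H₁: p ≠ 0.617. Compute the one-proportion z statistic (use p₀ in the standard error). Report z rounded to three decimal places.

z = -3.247

p̂ = 300/546 ≈ 0.549451.
Standard error under H₀: √(0.617×0.383/546) = 0.020804.
z = (0.549451 − 0.617)/0.020804 = -0.067549/0.020804 = -3.247.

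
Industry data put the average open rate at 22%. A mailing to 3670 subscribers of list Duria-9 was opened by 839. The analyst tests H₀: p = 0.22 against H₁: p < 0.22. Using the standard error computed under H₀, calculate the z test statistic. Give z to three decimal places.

p̂ = 839/3670 = 0.22861.
Under H₀, SE = √(0.22·0.78/3670) = √(4.67575e-05) = 0.00684.
z = (0.22861 − 0.22)/0.00684 = 0.00861/0.00684 = 1.259.

z = 1.259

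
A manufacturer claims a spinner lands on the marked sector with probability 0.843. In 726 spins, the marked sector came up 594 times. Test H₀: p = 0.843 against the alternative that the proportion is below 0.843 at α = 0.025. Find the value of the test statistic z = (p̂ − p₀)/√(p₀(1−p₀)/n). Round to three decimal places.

p̂ = 594/726 = 0.818182.
Standard error under H₀: √(0.843×0.157/726) = 0.013502.
z = (0.818182 − 0.843)/0.013502 = -0.024818/0.013502 = -1.838.
p-value = P(Z < -1.838) ≈ 0.0330, so at α = 0.025 we fail to reject H₀.

z = -1.838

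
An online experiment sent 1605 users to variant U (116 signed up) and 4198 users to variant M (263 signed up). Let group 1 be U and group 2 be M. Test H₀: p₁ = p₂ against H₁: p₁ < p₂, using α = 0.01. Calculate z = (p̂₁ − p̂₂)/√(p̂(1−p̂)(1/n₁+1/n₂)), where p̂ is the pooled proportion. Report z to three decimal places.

z = 1.327

p̂₁ = 116/1605 ≈ 0.07227, p̂₂ = 263/4198 ≈ 0.06265.
Pooled p̂ = (116+263)/(1605+4198) = 379/5803 = 0.06531.
SE = √(0.0610455 × 0.000861262) = 0.00725.
z = (0.07227 − 0.06265)/0.00725 = 0.00962/0.00725 = 1.327.
p-value = P(Z < 1.327) ≈ 0.9078. With α = 0.01, fail to reject H₀.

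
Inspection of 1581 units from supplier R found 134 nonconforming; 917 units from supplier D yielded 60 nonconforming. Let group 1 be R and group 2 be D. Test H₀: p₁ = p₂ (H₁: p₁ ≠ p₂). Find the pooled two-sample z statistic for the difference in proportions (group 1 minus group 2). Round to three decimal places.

z = 1.740

p̂₁ = 134/1581 ≈ 0.08476, p̂₂ = 60/917 ≈ 0.06543.
Pooled p̂ = (134+60)/(1581+917) = 194/2498 = 0.07766.
SE = √(0.0716307 × 0.00172302) = 0.01111.
z = (0.08476 − 0.06543)/0.01111 = 0.01933/0.01111 = 1.740.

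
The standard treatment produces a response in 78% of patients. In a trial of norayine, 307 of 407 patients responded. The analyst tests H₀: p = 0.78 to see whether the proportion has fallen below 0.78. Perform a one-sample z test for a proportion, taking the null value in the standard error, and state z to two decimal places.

z = -1.25

p̂ = 307/407 ≈ 0.7543.
Standard error under H₀: √(0.78×0.22/407) = 0.0205.
z = (0.7543 − 0.78)/0.0205 = -0.0257/0.0205 = -1.25.
p-value = P(Z < -1.252) ≈ 0.1054.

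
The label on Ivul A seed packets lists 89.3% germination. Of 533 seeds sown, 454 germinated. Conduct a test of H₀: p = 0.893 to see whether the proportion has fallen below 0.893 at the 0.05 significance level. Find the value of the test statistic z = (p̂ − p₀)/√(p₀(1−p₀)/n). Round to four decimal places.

p̂ = 454/533 = 0.8517824.
Standard error under H₀: √(0.893×0.107/533) = 0.0133892.
z = (0.8517824 − 0.893)/0.0133892 = -0.0412176/0.0133892 = -3.0784.
p-value = P(Z < -3.078) ≈ 0.0010; since p < α = 0.05, reject H₀.

z = -3.0784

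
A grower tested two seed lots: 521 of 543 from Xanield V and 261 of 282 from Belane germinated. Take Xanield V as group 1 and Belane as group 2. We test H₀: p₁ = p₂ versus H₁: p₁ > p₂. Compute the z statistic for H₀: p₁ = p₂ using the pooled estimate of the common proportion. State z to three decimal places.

z = 2.081

p̂₁ = 521/543 = 0.959484, p̂₂ = 261/282 = 0.925532.
Pooled p̂ = (521+261)/(543+282) = 782/825 = 0.947879.
SE = √(p̂(1−p̂)(1/n₁+1/n₂)) = √(0.947879·0.052121·0.00538772) = √(0.000266178) = 0.016315.
z = (0.959484 − 0.925532)/0.016315 = 0.033952/0.016315 = 2.081.
p-value = P(Z > 2.081) ≈ 0.0187.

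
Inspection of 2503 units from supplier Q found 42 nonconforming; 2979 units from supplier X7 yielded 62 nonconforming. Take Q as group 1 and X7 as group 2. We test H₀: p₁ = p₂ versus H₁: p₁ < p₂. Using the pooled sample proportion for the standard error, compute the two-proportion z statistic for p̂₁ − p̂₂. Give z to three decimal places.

p̂₁ = 42/2503 ≈ 0.016780, p̂₂ = 62/2979 ≈ 0.020812.
Pooled p̂ = (42+62)/(2503+2979) = 104/5482 = 0.018971.
SE = √(p̂(1−p̂)(1/n₁+1/n₂)) = √(0.018971·0.981029·0.000735204) = √(1.36831e-05) = 0.003699.
z = (0.016780 − 0.020812)/0.003699 = -0.004032/0.003699 = -1.090.
p-value = P(Z < -1.090) ≈ 0.1378.

z = -1.090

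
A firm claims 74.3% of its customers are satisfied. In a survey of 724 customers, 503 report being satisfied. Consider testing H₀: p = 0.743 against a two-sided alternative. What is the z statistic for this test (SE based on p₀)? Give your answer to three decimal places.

z = -2.971

p̂ = 503/724 = 0.69475.
Standard error under H₀: √(0.743×0.257/724) = 0.01624.
z = (0.69475 − 0.743)/0.01624 = -0.04825/0.01624 = -2.971.
Two-sided p-value ≈ 2·Φ(−2.971) = 0.0030.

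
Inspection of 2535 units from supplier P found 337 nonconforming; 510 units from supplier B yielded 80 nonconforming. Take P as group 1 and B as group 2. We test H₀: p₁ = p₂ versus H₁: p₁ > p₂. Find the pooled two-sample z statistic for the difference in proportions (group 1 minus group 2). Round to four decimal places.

p̂₁ = 337/2535 = 0.132939, p̂₂ = 80/510 = 0.156863.
Pooled p̂ = (337+80)/(2535+510) = 417/3045 = 0.136946.
SE = √(0.118192 × 0.00235526) = 0.016684.
z = (0.132939 − 0.156863)/0.016684 = -0.023924/0.016684 = -1.4339.
p-value = P(Z > -1.434) ≈ 0.9242.

z = -1.4339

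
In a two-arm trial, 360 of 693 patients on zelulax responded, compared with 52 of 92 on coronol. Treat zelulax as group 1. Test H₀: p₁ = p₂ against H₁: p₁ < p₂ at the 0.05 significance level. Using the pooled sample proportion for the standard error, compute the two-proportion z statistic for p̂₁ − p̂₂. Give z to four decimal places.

p̂₁ = 360/693 = 0.519481, p̂₂ = 52/92 = 0.565217.
Pooled p̂ = (360+52)/(693+92) = 412/785 = 0.524841.
SE = √(0.249383 × 0.0123126) = 0.055412.
z = (0.519481 − 0.565217)/0.055412 = -0.045736/0.055412 = -0.8254.
p-value = P(Z < -0.825) ≈ 0.2046, so at α = 0.05 we fail to reject H₀.

z = -0.8254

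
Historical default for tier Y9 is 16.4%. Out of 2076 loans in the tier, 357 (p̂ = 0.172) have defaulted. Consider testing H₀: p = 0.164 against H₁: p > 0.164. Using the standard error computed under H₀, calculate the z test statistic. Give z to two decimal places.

z = 0.98

p̂ = 357/2076 ≈ 0.17197.
Under H₀, SE = √(0.164·0.836/2076) = √(6.60424e-05) = 0.00813.
z = (0.17197 − 0.164)/0.00813 = 0.00797/0.00813 = 0.98.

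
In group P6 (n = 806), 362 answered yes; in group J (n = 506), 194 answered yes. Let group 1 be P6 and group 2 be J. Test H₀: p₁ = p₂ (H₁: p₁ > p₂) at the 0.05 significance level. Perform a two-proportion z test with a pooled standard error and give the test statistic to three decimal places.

p̂₁ = 362/806 = 0.44913, p̂₂ = 194/506 = 0.38340.
Pooled p̂ = (362+194)/(806+506) = 556/1312 = 0.42378.
SE = √(0.244191 × 0.00321698) = 0.02803.
z = (0.44913 − 0.38340)/0.02803 = 0.06573/0.02803 = 2.345.
p-value = P(Z > 2.345) ≈ 0.0095. With α = 0.05, reject H₀.

z = 2.345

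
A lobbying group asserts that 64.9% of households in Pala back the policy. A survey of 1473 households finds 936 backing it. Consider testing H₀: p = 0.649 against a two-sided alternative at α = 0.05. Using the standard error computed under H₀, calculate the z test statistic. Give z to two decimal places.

z = -1.09

p̂ = 936/1473 ≈ 0.63544.
Standard error under H₀: √(0.649×0.351/1473) = 0.01244.
z = (0.63544 − 0.649)/0.01244 = -0.01356/0.01244 = -1.09.
p-value = 2·P(Z > 1.091) ≈ 0.2755, so at α = 0.05 we fail to reject H₀.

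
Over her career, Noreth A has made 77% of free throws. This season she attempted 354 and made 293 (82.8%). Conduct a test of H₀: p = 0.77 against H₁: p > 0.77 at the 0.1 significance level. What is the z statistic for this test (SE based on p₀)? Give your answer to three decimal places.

p̂ = 293/354 ≈ 0.827684.
Standard error under H₀: √(0.77×0.23/354) = 0.022367.
z = (0.827684 − 0.77)/0.022367 = 0.057684/0.022367 = 2.579.
p-value = P(Z > 2.579) ≈ 0.0050, so at α = 0.1 we reject H₀.

z = 2.579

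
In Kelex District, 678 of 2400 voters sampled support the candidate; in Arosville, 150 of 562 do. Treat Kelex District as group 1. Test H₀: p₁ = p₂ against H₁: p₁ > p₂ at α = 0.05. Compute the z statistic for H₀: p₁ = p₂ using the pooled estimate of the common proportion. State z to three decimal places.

z = 0.742

p̂₁ = 678/2400 = 0.28250, p̂₂ = 150/562 = 0.26690.
Pooled p̂ = (678+150)/(2400+562) = 828/2962 = 0.27954.
SE = √(p̂(1−p̂)(1/n₁+1/n₂)) = √(0.27954·0.72046·0.00219603) = √(0.000442275) = 0.02103.
z = (0.28250 − 0.26690)/0.02103 = 0.01560/0.02103 = 0.742.
p-value = P(Z > 0.742) ≈ 0.2292, so at α = 0.05 we fail to reject H₀.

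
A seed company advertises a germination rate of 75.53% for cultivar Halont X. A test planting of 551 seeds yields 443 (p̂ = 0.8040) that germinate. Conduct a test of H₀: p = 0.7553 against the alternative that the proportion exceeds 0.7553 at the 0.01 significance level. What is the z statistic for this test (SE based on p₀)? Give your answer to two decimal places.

z = 2.66

p̂ = 443/551 ≈ 0.8040.
SE = √(p₀(1−p₀)/n) = √(0.18482/551) = 0.0183.
z = (0.8040 − 0.7553)/0.0183 = 0.0487/0.0183 = 2.66.
p-value = P(Z > 2.659) ≈ 0.0039. With α = 0.01, reject H₀.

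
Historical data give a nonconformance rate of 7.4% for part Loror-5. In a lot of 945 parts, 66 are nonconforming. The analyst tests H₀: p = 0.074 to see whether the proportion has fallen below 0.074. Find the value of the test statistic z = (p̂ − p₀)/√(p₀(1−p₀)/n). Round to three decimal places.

p̂ = 66/945 ≈ 0.06984.
SE = √(p₀(1−p₀)/n) = √(0.068524/945) = 0.00852.
z = (0.06984 − 0.074)/0.00852 = -0.00416/0.00852 = -0.488.
p-value = P(Z < -0.488) ≈ 0.3126.

z = -0.488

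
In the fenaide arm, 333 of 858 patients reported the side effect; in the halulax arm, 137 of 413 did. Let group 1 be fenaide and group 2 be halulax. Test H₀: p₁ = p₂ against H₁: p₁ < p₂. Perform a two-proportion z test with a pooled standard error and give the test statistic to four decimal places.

p̂₁ = 333/858 ≈ 0.388112, p̂₂ = 137/413 ≈ 0.331719.
Pooled p̂ = (333+137)/(858+413) = 470/1271 = 0.369788.
SE = √(0.233045 × 0.00358681) = 0.028912.
z = (0.388112 − 0.331719)/0.028912 = 0.056393/0.028912 = 1.9505.

z = 1.9505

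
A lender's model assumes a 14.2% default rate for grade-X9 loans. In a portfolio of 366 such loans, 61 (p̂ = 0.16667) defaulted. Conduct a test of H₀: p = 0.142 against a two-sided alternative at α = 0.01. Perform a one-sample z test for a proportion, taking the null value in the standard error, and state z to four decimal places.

p̂ = 61/366 ≈ 0.166667.
Under H₀, SE = √(0.142·0.858/366) = √(0.000332885) = 0.018245.
z = (0.166667 − 0.142)/0.018245 = 0.024667/0.018245 = 1.3520.
Two-sided p-value ≈ 2·Φ(−1.352) = 0.1764. With α = 0.01, fail to reject H₀.

z = 1.3520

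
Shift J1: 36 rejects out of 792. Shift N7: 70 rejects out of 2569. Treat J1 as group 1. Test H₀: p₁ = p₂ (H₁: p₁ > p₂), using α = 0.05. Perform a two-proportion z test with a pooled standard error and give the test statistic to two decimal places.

p̂₁ = 36/792 = 0.04545, p̂₂ = 70/2569 = 0.02725.
Pooled p̂ = (36+70)/(792+2569) = 106/3361 = 0.03154.
SE = √(p̂(1−p̂)(1/n₁+1/n₂)) = √(0.03154·0.96846·0.00165188) = √(5.04544e-05) = 0.00710.
z = (0.04545 − 0.02725)/0.00710 = 0.01820/0.00710 = 2.56.
p-value = P(Z > 2.563) ≈ 0.0052. With α = 0.05, reject H₀.

z = 2.56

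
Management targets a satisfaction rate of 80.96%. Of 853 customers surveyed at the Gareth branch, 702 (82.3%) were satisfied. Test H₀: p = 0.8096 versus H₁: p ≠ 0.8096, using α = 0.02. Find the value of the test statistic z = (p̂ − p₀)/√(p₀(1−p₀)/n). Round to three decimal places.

p̂ = 702/853 = 0.822978.
Under H₀, SE = √(0.8096·0.1904/853) = √(0.000180713) = 0.013443.
z = (0.822978 − 0.8096)/0.013443 = 0.013378/0.013443 = 0.995.
p-value = 2·P(Z > 0.995) ≈ 0.3197; since p > α = 0.02, fail to reject H₀.

z = 0.995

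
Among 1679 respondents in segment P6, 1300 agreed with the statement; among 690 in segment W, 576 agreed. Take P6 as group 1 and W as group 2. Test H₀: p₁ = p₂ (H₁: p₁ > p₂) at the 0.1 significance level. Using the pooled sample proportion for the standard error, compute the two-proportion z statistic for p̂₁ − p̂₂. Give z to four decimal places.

p̂₁ = 1300/1679 = 0.7742704, p̂₂ = 576/690 = 0.8347826.
Pooled p̂ = (1300+576)/(1679+690) = 1876/2369 = 0.7918953.
SE = √(p̂(1−p̂)(1/n₁+1/n₂)) = √(0.7918953·0.2081047·0.00204487) = √(0.000336988) = 0.0183572.
z = (0.7742704 − 0.8347826)/0.0183572 = -0.0605122/0.0183572 = -3.2964.
p-value = P(Z > -3.296) ≈ 0.9995. With α = 0.1, fail to reject H₀.

z = -3.2964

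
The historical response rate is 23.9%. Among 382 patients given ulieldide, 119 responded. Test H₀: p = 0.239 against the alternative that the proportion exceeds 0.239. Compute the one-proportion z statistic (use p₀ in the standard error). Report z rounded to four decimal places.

z = 3.3234

p̂ = 119/382 = 0.3115183.
SE = √(p₀(1−p₀)/n) = √(0.18188/382) = 0.0218202.
z = (0.3115183 − 0.239)/0.0218202 = 0.0725183/0.0218202 = 3.3234.
p-value = P(Z > 3.323) ≈ 0.0004.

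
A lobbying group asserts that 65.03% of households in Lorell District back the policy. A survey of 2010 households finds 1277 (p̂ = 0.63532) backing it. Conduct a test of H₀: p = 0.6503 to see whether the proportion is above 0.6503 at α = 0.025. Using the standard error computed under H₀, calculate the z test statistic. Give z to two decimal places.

p̂ = 1277/2010 ≈ 0.63532.
Under H₀, SE = √(0.6503·0.3497/2010) = √(0.000113139) = 0.01064.
z = (0.63532 − 0.6503)/0.01064 = -0.01498/0.01064 = -1.41.
p-value = P(Z > -1.408) ≈ 0.9204, so at α = 0.025 we fail to reject H₀.

z = -1.41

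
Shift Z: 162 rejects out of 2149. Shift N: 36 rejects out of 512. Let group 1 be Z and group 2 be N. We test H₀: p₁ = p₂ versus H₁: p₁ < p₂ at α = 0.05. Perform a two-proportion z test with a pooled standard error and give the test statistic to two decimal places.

p̂₁ = 162/2149 ≈ 0.07538, p̂₂ = 36/512 ≈ 0.07031.
Pooled p̂ = (162+36)/(2149+512) = 198/2661 = 0.07441.
SE = √(0.0688715 × 0.00241846) = 0.01291.
z = (0.07538 − 0.07031)/0.01291 = 0.00507/0.01291 = 0.39.
p-value = P(Z < 0.393) ≈ 0.6528, so at α = 0.05 we fail to reject H₀.

z = 0.39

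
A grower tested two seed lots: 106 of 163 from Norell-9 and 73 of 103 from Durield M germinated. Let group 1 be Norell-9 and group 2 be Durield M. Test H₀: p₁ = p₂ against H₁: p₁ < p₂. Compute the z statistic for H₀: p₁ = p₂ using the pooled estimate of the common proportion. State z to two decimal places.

p̂₁ = 106/163 ≈ 0.6503, p̂₂ = 73/103 ≈ 0.7087.
Pooled p̂ = (106+73)/(163+103) = 179/266 = 0.6729.
SE = √(p̂(1−p̂)(1/n₁+1/n₂)) = √(0.6729·0.3271·0.0158437) = √(0.00348711) = 0.0591.
z = (0.6503 − 0.7087)/0.0591 = -0.0584/0.0591 = -0.99.

z = -0.99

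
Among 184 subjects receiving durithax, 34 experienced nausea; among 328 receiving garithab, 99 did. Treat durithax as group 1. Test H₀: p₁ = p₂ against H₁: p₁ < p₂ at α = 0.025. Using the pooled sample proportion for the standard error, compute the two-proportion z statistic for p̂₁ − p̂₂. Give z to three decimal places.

p̂₁ = 34/184 ≈ 0.18478, p̂₂ = 99/328 ≈ 0.30183.
Pooled p̂ = (34+99)/(184+328) = 133/512 = 0.25977.
SE = √(0.192287 × 0.00848356) = 0.04039.
z = (0.18478 − 0.30183)/0.04039 = -0.11705/0.04039 = -2.898.
p-value = P(Z < -2.898) ≈ 0.0019. With α = 0.025, reject H₀.

z = -2.898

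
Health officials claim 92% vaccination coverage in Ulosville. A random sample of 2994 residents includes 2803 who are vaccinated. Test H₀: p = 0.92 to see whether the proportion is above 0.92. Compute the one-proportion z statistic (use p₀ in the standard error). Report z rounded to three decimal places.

p̂ = 2803/2994 = 0.936206.
Under H₀, SE = √(0.92·0.08/2994) = √(2.45825e-05) = 0.004958.
z = (0.936206 − 0.92)/0.004958 = 0.016206/0.004958 = 3.269.

z = 3.269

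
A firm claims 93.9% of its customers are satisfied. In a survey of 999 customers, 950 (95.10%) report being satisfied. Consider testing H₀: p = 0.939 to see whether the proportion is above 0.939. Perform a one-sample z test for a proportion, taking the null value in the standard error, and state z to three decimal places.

p̂ = 950/999 ≈ 0.950951.
Standard error under H₀: √(0.939×0.061/999) = 0.007572.
z = (0.950951 − 0.939)/0.007572 = 0.011951/0.007572 = 1.578.

z = 1.578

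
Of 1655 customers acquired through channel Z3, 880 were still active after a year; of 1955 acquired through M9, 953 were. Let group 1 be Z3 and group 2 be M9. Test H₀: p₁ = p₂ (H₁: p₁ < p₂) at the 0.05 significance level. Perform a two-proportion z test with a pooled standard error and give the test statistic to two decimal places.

p̂₁ = 880/1655 = 0.5317, p̂₂ = 953/1955 = 0.4875.
Pooled p̂ = (880+953)/(1655+1955) = 1833/3610 = 0.5078.
SE = √(0.24994 × 0.00111574) = 0.0167.
z = (0.5317 − 0.4875)/0.0167 = 0.0442/0.0167 = 2.65.
p-value = P(Z < 2.650) ≈ 0.9960, so at α = 0.05 we fail to reject H₀.

z = 2.65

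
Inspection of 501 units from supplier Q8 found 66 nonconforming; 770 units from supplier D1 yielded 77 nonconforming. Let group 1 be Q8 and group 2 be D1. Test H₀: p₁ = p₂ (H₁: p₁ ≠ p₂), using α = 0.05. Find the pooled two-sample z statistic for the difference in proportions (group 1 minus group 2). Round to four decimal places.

z = 1.7497

p̂₁ = 66/501 ≈ 0.1317365, p̂₂ = 77/770 ≈ 0.1000000.
Pooled p̂ = (66+77)/(501+770) = 143/1271 = 0.1125098.
SE = √(0.0998514 × 0.00329471) = 0.0181378.
z = (0.1317365 − 0.1000000)/0.0181378 = 0.0317365/0.0181378 = 1.7497.
Two-sided p-value ≈ 2·Φ(−1.750) = 0.0802. With α = 0.05, fail to reject H₀.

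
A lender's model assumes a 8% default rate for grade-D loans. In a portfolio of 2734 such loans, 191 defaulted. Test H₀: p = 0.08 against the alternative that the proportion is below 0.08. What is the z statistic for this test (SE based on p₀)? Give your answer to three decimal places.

z = -1.954

p̂ = 191/2734 = 0.06986.
Under H₀, SE = √(0.08·0.92/2734) = √(2.69203e-05) = 0.00519.
z = (0.06986 − 0.08)/0.00519 = -0.01014/0.00519 = -1.954.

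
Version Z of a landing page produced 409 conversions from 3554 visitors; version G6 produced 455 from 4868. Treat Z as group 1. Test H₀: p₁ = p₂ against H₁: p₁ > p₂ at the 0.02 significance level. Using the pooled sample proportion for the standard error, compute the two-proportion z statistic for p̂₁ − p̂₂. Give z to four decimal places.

p̂₁ = 409/3554 = 0.1150816, p̂₂ = 455/4868 = 0.0934675.
Pooled p̂ = (409+455)/(3554+4868) = 864/8422 = 0.1025885.
SE = √(0.0920641 × 0.000486796) = 0.0066945.
z = (0.1150816 − 0.0934675)/0.0066945 = 0.0216141/0.0066945 = 3.2286.
p-value = P(Z > 3.229) ≈ 0.0006. With α = 0.02, reject H₀.

z = 3.2286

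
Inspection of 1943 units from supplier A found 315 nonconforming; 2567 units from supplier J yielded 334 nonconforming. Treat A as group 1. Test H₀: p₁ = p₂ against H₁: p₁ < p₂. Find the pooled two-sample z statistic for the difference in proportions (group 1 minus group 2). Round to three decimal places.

p̂₁ = 315/1943 = 0.162120, p̂₂ = 334/2567 = 0.130113.
Pooled p̂ = (315+334)/(1943+2567) = 649/4510 = 0.143902.
SE = √(0.123195 × 0.000904228) = 0.010554.
z = (0.162120 − 0.130113)/0.010554 = 0.032007/0.010554 = 3.033.

z = 3.033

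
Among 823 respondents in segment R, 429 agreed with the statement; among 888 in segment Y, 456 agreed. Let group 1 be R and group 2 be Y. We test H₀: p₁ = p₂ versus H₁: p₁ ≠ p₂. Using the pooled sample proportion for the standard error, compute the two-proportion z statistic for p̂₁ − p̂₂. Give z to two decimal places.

z = 0.32

p̂₁ = 429/823 = 0.5213, p̂₂ = 456/888 = 0.5135.
Pooled p̂ = (429+456)/(823+888) = 885/1711 = 0.5172.
SE = √(0.249703 × 0.00234119) = 0.0242.
z = (0.5213 − 0.5135)/0.0242 = 0.0078/0.0242 = 0.32.
Two-sided p-value ≈ 2·Φ(−0.321) = 0.7486.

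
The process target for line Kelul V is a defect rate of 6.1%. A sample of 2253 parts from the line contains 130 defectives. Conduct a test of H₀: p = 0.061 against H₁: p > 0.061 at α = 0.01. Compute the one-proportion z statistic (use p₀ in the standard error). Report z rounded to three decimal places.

p̂ = 130/2253 ≈ 0.057701.
SE = √(p₀(1−p₀)/n) = √(0.057279/2253) = 0.005042.
z = (0.057701 − 0.061)/0.005042 = -0.003299/0.005042 = -0.654.
p-value = P(Z > -0.654) ≈ 0.7435; since p > α = 0.01, fail to reject H₀.

z = -0.654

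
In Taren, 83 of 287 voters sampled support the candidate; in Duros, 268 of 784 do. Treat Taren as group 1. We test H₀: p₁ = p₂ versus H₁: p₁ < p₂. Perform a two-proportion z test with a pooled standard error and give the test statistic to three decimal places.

z = -1.625

p̂₁ = 83/287 = 0.289199, p̂₂ = 268/784 = 0.341837.
Pooled p̂ = (83+268)/(287+784) = 351/1071 = 0.327731.
SE = √(p̂(1−p̂)(1/n₁+1/n₂)) = √(0.327731·0.672269·0.00475983) = √(0.0010487) = 0.032384.
z = (0.289199 − 0.341837)/0.032384 = -0.052638/0.032384 = -1.625.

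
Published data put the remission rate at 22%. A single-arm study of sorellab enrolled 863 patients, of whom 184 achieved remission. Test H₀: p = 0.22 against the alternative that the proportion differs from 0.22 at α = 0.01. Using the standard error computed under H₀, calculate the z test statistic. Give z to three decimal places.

p̂ = 184/863 ≈ 0.21321.
Under H₀, SE = √(0.22·0.78/863) = √(0.000198841) = 0.01410.
z = (0.21321 − 0.22)/0.01410 = -0.00679/0.01410 = -0.482.
Two-sided p-value ≈ 2·Φ(−0.482) = 0.6301, so at α = 0.01 we fail to reject H₀.

z = -0.482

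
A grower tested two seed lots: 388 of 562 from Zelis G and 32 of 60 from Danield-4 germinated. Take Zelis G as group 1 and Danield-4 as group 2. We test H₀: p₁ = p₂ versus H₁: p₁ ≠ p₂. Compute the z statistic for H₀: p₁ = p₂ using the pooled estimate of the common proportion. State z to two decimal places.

p̂₁ = 388/562 ≈ 0.6904, p̂₂ = 32/60 ≈ 0.5333.
Pooled p̂ = (388+32)/(562+60) = 420/622 = 0.6752.
SE = √(0.219291 × 0.018446) = 0.0636.
z = (0.6904 − 0.5333)/0.0636 = 0.1571/0.0636 = 2.47.
Two-sided p-value ≈ 2·Φ(−2.469) = 0.0135.

z = 2.47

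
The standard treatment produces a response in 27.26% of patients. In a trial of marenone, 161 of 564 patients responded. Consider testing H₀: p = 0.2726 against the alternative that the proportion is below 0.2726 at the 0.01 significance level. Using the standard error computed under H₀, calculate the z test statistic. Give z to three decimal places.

z = 0.686

p̂ = 161/564 ≈ 0.28546.
SE = √(p₀(1−p₀)/n) = √(0.19829/564) = 0.01875.
z = (0.28546 − 0.2726)/0.01875 = 0.01286/0.01875 = 0.686.
p-value = P(Z < 0.686) ≈ 0.7536; since p > α = 0.01, fail to reject H₀.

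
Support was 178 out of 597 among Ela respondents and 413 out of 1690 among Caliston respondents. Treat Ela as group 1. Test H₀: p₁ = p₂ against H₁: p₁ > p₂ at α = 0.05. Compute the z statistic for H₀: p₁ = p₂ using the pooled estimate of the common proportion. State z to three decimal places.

p̂₁ = 178/597 = 0.298157, p̂₂ = 413/1690 = 0.244379.
Pooled p̂ = (178+413)/(597+1690) = 591/2287 = 0.258417.
SE = √(p̂(1−p̂)(1/n₁+1/n₂)) = √(0.258417·0.741583·0.00226676) = √(0.000434396) = 0.020842.
z = (0.298157 − 0.244379)/0.020842 = 0.053778/0.020842 = 2.580.
p-value = P(Z > 2.580) ≈ 0.0049. With α = 0.05, reject H₀.

z = 2.580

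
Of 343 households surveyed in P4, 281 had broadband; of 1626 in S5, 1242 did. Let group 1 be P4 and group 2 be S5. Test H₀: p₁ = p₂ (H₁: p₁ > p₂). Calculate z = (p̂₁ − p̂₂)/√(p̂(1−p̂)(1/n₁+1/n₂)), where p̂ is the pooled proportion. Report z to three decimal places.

z = 2.228

p̂₁ = 281/343 = 0.81924, p̂₂ = 1242/1626 = 0.76384.
Pooled p̂ = (281+1242)/(343+1626) = 1523/1969 = 0.77349.
SE = √(p̂(1−p̂)(1/n₁+1/n₂)) = √(0.77349·0.22651·0.00353046) = √(0.000618549) = 0.02487.
z = (0.81924 − 0.76384)/0.02487 = 0.05540/0.02487 = 2.228.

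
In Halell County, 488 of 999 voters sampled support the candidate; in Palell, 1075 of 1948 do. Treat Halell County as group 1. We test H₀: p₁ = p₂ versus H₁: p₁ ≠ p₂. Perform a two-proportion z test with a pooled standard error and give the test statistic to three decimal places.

z = -3.262

p̂₁ = 488/999 ≈ 0.488488, p̂₂ = 1075/1948 ≈ 0.551848.
Pooled p̂ = (488+1075)/(999+1948) = 1563/2947 = 0.530370.
SE = √(p̂(1−p̂)(1/n₁+1/n₂)) = √(0.530370·0.469630·0.00151435) = √(0.00037719) = 0.019421.
z = (0.488488 − 0.551848)/0.019421 = -0.063360/0.019421 = -3.262.
p-value = 2·P(Z > 3.262) ≈ 0.0011.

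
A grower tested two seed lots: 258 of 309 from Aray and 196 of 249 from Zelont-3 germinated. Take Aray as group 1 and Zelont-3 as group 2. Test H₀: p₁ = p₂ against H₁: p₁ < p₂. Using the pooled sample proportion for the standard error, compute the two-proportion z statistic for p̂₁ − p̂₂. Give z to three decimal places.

p̂₁ = 258/309 ≈ 0.83495, p̂₂ = 196/249 ≈ 0.78715.
Pooled p̂ = (258+196)/(309+249) = 454/558 = 0.81362.
SE = √(0.151642 × 0.00725231) = 0.03316.
z = (0.83495 − 0.78715)/0.03316 = 0.04780/0.03316 = 1.441.
p-value = P(Z < 1.441) ≈ 0.9253.

z = 1.441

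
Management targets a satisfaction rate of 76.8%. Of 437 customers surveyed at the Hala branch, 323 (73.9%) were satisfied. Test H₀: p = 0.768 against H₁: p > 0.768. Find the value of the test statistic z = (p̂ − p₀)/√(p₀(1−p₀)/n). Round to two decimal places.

z = -1.43

p̂ = 323/437 ≈ 0.7391.
Standard error under H₀: √(0.768×0.232/437) = 0.0202.
z = (0.7391 − 0.768)/0.0202 = -0.0289/0.0202 = -1.43.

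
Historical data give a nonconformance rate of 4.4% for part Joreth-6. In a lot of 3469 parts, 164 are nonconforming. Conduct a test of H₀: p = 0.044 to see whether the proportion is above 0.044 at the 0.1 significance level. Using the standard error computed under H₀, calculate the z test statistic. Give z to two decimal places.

p̂ = 164/3469 = 0.0473.
Under H₀, SE = √(0.044·0.956/3469) = √(1.21257e-05) = 0.0035.
z = (0.0473 − 0.044)/0.0035 = 0.0033/0.0035 = 0.94.
p-value = P(Z > 0.941) ≈ 0.1734. With α = 0.1, fail to reject H₀.

z = 0.94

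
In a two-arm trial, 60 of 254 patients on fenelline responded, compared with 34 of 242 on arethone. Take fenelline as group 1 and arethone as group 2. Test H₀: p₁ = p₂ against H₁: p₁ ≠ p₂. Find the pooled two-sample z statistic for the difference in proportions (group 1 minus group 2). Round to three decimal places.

z = 2.719

p̂₁ = 60/254 ≈ 0.23622, p̂₂ = 34/242 ≈ 0.14050.
Pooled p̂ = (60+34)/(254+242) = 94/496 = 0.18952.
SE = √(0.1536 × 0.00806924) = 0.03521.
z = (0.23622 − 0.14050)/0.03521 = 0.09572/0.03521 = 2.719.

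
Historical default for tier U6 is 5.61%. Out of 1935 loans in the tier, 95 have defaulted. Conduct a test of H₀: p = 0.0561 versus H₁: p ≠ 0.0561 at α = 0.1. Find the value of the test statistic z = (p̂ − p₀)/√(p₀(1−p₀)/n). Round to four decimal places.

p̂ = 95/1935 ≈ 0.0490956.
Under H₀, SE = √(0.0561·0.9439/1935) = √(2.73658e-05) = 0.0052312.
z = (0.0490956 − 0.0561)/0.0052312 = -0.0070044/0.0052312 = -1.3390.
Two-sided p-value ≈ 2·Φ(−1.339) = 0.1806. With α = 0.1, fail to reject H₀.

z = -1.3390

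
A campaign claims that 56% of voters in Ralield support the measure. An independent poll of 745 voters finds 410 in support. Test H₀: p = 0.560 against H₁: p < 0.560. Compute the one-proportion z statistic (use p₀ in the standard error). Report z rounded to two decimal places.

p̂ = 410/745 ≈ 0.5503.
Under H₀, SE = √(0.56·0.44/745) = √(0.000330738) = 0.0182.
z = (0.5503 − 0.56)/0.0182 = -0.0097/0.0182 = -0.53.

z = -0.53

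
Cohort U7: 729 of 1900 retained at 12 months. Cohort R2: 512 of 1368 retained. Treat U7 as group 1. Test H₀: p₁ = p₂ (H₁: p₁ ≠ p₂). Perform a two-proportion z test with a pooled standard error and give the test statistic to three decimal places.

p̂₁ = 729/1900 ≈ 0.38368, p̂₂ = 512/1368 ≈ 0.37427.
Pooled p̂ = (729+512)/(1900+1368) = 1241/3268 = 0.37974.
SE = √(p̂(1−p̂)(1/n₁+1/n₂)) = √(0.37974·0.62026·0.00125731) = √(0.000296145) = 0.01721.
z = (0.38368 − 0.37427)/0.01721 = 0.00941/0.01721 = 0.547.

z = 0.547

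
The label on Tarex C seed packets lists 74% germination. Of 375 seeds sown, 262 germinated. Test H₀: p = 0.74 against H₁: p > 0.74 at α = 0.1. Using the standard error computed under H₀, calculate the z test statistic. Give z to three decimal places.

p̂ = 262/375 ≈ 0.69867.
Standard error under H₀: √(0.74×0.26/375) = 0.02265.
z = (0.69867 − 0.74)/0.02265 = -0.04133/0.02265 = -1.825.
p-value = P(Z > -1.825) ≈ 0.9660, so at α = 0.1 we fail to reject H₀.

z = -1.825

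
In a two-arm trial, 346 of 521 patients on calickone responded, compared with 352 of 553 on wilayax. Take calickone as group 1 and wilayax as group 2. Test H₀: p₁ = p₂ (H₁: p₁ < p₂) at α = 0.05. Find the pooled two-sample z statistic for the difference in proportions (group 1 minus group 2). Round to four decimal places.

z = 0.9470

p̂₁ = 346/521 = 0.664107, p̂₂ = 352/553 = 0.636528.
Pooled p̂ = (346+352)/(521+553) = 698/1074 = 0.649907.
SE = √(0.227528 × 0.0037277) = 0.029123.
z = (0.664107 − 0.636528)/0.029123 = 0.027579/0.029123 = 0.9470.
p-value = P(Z < 0.947) ≈ 0.8282; since p > α = 0.05, fail to reject H₀.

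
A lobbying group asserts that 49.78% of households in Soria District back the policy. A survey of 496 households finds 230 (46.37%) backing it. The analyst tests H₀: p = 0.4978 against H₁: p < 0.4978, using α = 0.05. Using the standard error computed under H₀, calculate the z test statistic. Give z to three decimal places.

z = -1.518

p̂ = 230/496 ≈ 0.46371.
SE = √(p₀(1−p₀)/n) = √(0.25/496) = 0.02245.
z = (0.46371 − 0.4978)/0.02245 = -0.03409/0.02245 = -1.518.
p-value = P(Z < -1.518) ≈ 0.0644, so at α = 0.05 we fail to reject H₀.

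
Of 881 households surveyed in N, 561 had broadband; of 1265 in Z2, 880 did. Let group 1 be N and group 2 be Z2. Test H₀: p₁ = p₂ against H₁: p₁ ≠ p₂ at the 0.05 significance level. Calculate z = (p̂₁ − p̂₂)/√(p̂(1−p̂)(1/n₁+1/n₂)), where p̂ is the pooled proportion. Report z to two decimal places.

p̂₁ = 561/881 ≈ 0.6368, p̂₂ = 880/1265 ≈ 0.6957.
Pooled p̂ = (561+880)/(881+1265) = 1441/2146 = 0.6715.
SE = √(0.220594 × 0.00192559) = 0.0206.
z = (0.6368 − 0.6957)/0.0206 = -0.0589/0.0206 = -2.86.
Two-sided p-value ≈ 2·Φ(−2.857) = 0.0043. With α = 0.05, reject H₀.

z = -2.86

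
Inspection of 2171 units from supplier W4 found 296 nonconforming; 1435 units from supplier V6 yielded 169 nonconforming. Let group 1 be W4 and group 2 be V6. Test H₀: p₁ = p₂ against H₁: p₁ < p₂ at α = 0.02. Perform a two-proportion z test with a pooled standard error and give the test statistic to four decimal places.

p̂₁ = 296/2171 ≈ 0.136343, p̂₂ = 169/1435 ≈ 0.117770.
Pooled p̂ = (296+169)/(2171+1435) = 465/3606 = 0.128952.
SE = √(0.112323 × 0.00115748) = 0.011402.
z = (0.136343 − 0.117770)/0.011402 = 0.018573/0.011402 = 1.6289.
p-value = P(Z < 1.629) ≈ 0.9483. With α = 0.02, fail to reject H₀.

z = 1.6289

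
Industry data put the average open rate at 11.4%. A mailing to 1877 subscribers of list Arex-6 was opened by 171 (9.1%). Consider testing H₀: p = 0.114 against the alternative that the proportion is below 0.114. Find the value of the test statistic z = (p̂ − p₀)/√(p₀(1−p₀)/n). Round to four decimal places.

p̂ = 171/1877 ≈ 0.0911028.
Under H₀, SE = √(0.114·0.886/1877) = √(5.38114e-05) = 0.0073356.
z = (0.0911028 − 0.114)/0.0073356 = -0.0228972/0.0073356 = -3.1214.

z = -3.1214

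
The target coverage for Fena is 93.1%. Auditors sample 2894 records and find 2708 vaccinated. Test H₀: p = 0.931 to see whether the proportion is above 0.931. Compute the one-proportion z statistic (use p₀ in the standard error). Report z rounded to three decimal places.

z = 1.004

p̂ = 2708/2894 = 0.93573.
Standard error under H₀: √(0.931×0.069/2894) = 0.00471.
z = (0.93573 − 0.931)/0.00471 = 0.00473/0.00471 = 1.004.
p-value = P(Z > 1.004) ≈ 0.1577.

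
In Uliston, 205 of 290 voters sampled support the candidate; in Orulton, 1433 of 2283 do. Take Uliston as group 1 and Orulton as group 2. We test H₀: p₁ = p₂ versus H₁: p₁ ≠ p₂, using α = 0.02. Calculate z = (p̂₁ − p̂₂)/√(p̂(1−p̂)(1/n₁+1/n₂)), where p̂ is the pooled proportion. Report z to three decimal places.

z = 2.642

p̂₁ = 205/290 ≈ 0.70690, p̂₂ = 1433/2283 ≈ 0.62768.
Pooled p̂ = (205+1433)/(290+2283) = 1638/2573 = 0.63661.
SE = √(0.231337 × 0.0038863) = 0.02998.
z = (0.70690 − 0.62768)/0.02998 = 0.07922/0.02998 = 2.642.
Two-sided p-value ≈ 2·Φ(−2.642) = 0.0082; since p < α = 0.02, reject H₀.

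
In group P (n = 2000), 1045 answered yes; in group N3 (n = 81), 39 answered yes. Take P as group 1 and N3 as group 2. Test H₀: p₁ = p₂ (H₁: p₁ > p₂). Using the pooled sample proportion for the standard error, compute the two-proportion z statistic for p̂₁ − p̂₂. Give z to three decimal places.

p̂₁ = 1045/2000 ≈ 0.52250, p̂₂ = 39/81 ≈ 0.48148.
Pooled p̂ = (1045+39)/(2000+81) = 1084/2081 = 0.52090.
SE = √(0.249563 × 0.0128457) = 0.05662.
z = (0.52250 − 0.48148)/0.05662 = 0.04102/0.05662 = 0.724.
p-value = P(Z > 0.724) ≈ 0.2344.

z = 0.724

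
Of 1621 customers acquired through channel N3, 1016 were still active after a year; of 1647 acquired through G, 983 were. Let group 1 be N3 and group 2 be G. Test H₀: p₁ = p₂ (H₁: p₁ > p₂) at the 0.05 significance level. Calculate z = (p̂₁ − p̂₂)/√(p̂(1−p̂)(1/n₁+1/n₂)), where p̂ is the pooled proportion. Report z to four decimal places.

z = 1.7553

p̂₁ = 1016/1621 ≈ 0.6267736, p̂₂ = 983/1647 ≈ 0.5968427.
Pooled p̂ = (1016+983)/(1621+1647) = 1999/3268 = 0.6116891.
SE = √(0.237526 × 0.00122407) = 0.0170513.
z = (0.6267736 − 0.5968427)/0.0170513 = 0.0299309/0.0170513 = 1.7553.
p-value = P(Z > 1.755) ≈ 0.0396, so at α = 0.05 we reject H₀.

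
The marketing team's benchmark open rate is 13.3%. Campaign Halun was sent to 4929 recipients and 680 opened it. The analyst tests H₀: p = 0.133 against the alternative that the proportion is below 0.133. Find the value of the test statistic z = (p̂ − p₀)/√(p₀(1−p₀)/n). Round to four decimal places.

p̂ = 680/4929 = 0.1379590.
SE = √(p₀(1−p₀)/n) = √(0.11531/4929) = 0.0048368.
z = (0.1379590 − 0.133)/0.0048368 = 0.0049590/0.0048368 = 1.0253.
p-value = P(Z < 1.025) ≈ 0.8474.

z = 1.0253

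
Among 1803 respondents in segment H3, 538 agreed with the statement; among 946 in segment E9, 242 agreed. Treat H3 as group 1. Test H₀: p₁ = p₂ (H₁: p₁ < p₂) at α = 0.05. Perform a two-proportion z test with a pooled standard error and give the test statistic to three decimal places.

p̂₁ = 538/1803 = 0.298392, p̂₂ = 242/946 = 0.255814.
Pooled p̂ = (538+242)/(1803+946) = 780/2749 = 0.283740.
SE = √(0.203231 × 0.00161171) = 0.018098.
z = (0.298392 − 0.255814)/0.018098 = 0.042578/0.018098 = 2.353.
p-value = P(Z < 2.353) ≈ 0.9907. With α = 0.05, fail to reject H₀.

z = 2.353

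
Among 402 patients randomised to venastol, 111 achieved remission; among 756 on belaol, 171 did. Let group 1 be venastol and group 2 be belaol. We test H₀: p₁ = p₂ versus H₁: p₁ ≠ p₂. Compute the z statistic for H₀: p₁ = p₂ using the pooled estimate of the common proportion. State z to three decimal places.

p̂₁ = 111/402 = 0.27612, p̂₂ = 171/756 = 0.22619.
Pooled p̂ = (111+171)/(402+756) = 282/1158 = 0.24352.
SE = √(0.18422 × 0.00381031) = 0.02649.
z = (0.27612 − 0.22619)/0.02649 = 0.04993/0.02649 = 1.885.

z = 1.885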